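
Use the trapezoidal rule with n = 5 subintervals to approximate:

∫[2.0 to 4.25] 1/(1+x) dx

f(x) = 1/(1+x)
a = 2.0, b = 4.25, n = 5
h = (b - a)/n = 0.450000

Trapezoidal rule: (h/2)[f(x₀) + 2f(x₁) + 2f(x₂) + ... + f(xₙ)]

x_0 = 2.0000, f(x_0) = 0.333333, coefficient = 1
x_1 = 2.4500, f(x_1) = 0.289855, coefficient = 2
x_2 = 2.9000, f(x_2) = 0.256410, coefficient = 2
x_3 = 3.3500, f(x_3) = 0.229885, coefficient = 2
x_4 = 3.8000, f(x_4) = 0.208333, coefficient = 2
x_5 = 4.2500, f(x_5) = 0.190476, coefficient = 1

I ≈ (0.450000/2) × 2.492777 = 0.560875
Exact value: 0.559616
Error: 0.001259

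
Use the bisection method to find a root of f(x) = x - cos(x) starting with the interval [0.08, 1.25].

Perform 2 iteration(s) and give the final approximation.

f(x) = x - cos(x)
Initial interval: [0.08, 1.25]

Iteration 1:
  c_1 = (0.080000 + 1.250000)/2 = 0.665000
  f(c_1) = f(0.665000) = -0.121917
  f(a) × f(c) ≥ 0, new interval: [0.665000, 1.250000]
Iteration 2:
  c_2 = (0.665000 + 1.250000)/2 = 0.957500
  f(c_2) = f(0.957500) = 0.381934
  f(a) × f(c) < 0, new interval: [0.665000, 0.957500]

After 2 iteration(s), the approximation is c_2 = 0.957500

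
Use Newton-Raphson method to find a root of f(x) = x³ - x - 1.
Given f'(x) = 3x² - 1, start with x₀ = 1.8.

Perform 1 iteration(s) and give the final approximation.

f(x) = x³ - x - 1
f'(x) = 3x² - 1
x₀ = 1.8

Newton-Raphson formula: x_{n+1} = x_n - f(x_n)/f'(x_n)

Iteration 1:
  f(1.800000) = 3.032000
  f'(1.800000) = 8.720000
  x_1 = 1.800000 - 3.032000/8.720000 = 1.452294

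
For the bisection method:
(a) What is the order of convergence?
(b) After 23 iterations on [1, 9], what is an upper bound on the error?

(a) Bisection has linear (order 1) convergence; the error is halved each step.

(b) Error bound = (b-a)/2^n = (9 - 1)/2^{23}
    = 8/2^{23}

(a) 1 (linear); (b) error ≤ 9.54e-07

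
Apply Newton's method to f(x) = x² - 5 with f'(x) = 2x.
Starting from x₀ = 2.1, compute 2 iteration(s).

f(x) = x² - 5
f'(x) = 2x
x₀ = 2.1

Newton-Raphson formula: x_{n+1} = x_n - f(x_n)/f'(x_n)

Iteration 1:
  f(2.100000) = -0.590000
  f'(2.100000) = 4.200000
  x_1 = 2.100000 - (-0.590000)/4.200000 = 2.240476
Iteration 2:
  f(2.240476) = 0.019734
  f'(2.240476) = 4.480952
  x_2 = 2.240476 - 0.019734/4.480952 = 2.236072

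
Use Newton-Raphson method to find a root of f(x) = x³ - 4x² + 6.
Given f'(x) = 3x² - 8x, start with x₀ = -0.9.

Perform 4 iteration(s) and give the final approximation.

f(x) = x³ - 4x² + 6
f'(x) = 3x² - 8x
x₀ = -0.9

Newton-Raphson formula: x_{n+1} = x_n - f(x_n)/f'(x_n)

Iteration 1:
  f(-0.900000) = 2.031000
  f'(-0.900000) = 9.630000
  x_1 = -0.900000 - 2.031000/9.630000 = -1.110903
Iteration 2:
  f(-1.110903) = -0.307399
  f'(-1.110903) = 12.589547
  x_2 = -1.110903 - (-0.307399)/12.589547 = -1.086486
Iteration 3:
  f(-1.086486) = -0.004357
  f'(-1.086486) = 12.233250
  x_3 = -1.086486 - (-0.004357)/12.233250 = -1.086130
Iteration 4:
  f(-1.086130) = -0.000001
  f'(-1.086130) = 12.228079
  x_4 = -1.086130 - (-0.000001)/12.228079 = -1.086130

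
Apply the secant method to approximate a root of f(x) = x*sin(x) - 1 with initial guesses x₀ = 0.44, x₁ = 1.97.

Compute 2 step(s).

f(x) = x*sin(x) - 1
x₀ = 0.44, x₁ = 1.97

Secant formula: x_{n+1} = x_n - f(x_n)(x_n - x_{n-1})/(f(x_n) - f(x_{n-1}))

Iteration 1:
  f(0.440000) = -0.812587
  f(1.970000) = 0.815100
  x_2 = 1.970000 - 0.815100×(1.970000 - 0.440000)/(0.815100 - (-0.812587))
       = 1.203819
Iteration 2:
  f(1.970000) = 0.815100
  f(1.203819) = 0.123663
  x_3 = 1.203819 - 0.123663×(1.203819 - 1.970000)/(0.123663 - 0.815100)
       = 1.066787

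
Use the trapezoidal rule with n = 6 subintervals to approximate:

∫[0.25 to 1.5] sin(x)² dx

f(x) = sin(x)²
a = 0.25, b = 1.5, n = 6
h = (b - a)/n = 0.208333

Trapezoidal rule: (h/2)[f(x₀) + 2f(x₁) + 2f(x₂) + ... + f(xₙ)]

x_0 = 0.2500, f(x_0) = 0.061209, coefficient = 1
x_1 = 0.4583, f(x_1) = 0.195766, coefficient = 2
x_2 = 0.6667, f(x_2) = 0.382381, coefficient = 2
x_3 = 0.8750, f(x_3) = 0.589123, coefficient = 2
x_4 = 1.0833, f(x_4) = 0.780615, coefficient = 2
x_5 = 1.2917, f(x_5) = 0.924089, coefficient = 2
x_6 = 1.5000, f(x_6) = 0.994996, coefficient = 1

I ≈ (0.208333/2) × 6.800152 = 0.708349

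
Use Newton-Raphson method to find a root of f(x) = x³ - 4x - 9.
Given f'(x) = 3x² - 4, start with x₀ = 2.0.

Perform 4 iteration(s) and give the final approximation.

f(x) = x³ - 4x - 9
f'(x) = 3x² - 4
x₀ = 2.0

Newton-Raphson formula: x_{n+1} = x_n - f(x_n)/f'(x_n)

Iteration 1:
  f(2.000000) = -9.000000
  f'(2.000000) = 8.000000
  x_1 = 2.000000 - (-9.000000)/8.000000 = 3.125000
Iteration 2:
  f(3.125000) = 9.017578
  f'(3.125000) = 25.296875
  x_2 = 3.125000 - 9.017578/25.296875 = 2.768530
Iteration 3:
  f(2.768530) = 1.145993
  f'(2.768530) = 18.994274
  x_3 = 2.768530 - 1.145993/18.994274 = 2.708196
Iteration 4:
  f(2.708196) = 0.030014
  f'(2.708196) = 18.002983
  x_4 = 2.708196 - 0.030014/18.002983 = 2.706529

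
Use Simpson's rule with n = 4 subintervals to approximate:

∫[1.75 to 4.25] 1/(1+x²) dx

f(x) = 1/(1+x²)
a = 1.75, b = 4.25, n = 4
h = (b - a)/n = 0.625000

Simpson's rule: (h/3)[f(x₀) + 4f(x₁) + 2f(x₂) + ... + f(xₙ)]

x_0 = 1.7500, f(x_0) = 0.246154, coefficient = 1
x_1 = 2.3750, f(x_1) = 0.150588, coefficient = 4
x_2 = 3.0000, f(x_2) = 0.100000, coefficient = 2
x_3 = 3.6250, f(x_3) = 0.070718, coefficient = 4
x_4 = 4.2500, f(x_4) = 0.052459, coefficient = 1

I ≈ (0.625000/3) × 1.383839 = 0.288300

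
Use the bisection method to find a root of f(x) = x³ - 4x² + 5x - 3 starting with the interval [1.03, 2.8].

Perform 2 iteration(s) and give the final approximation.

f(x) = x³ - 4x² + 5x - 3
Initial interval: [1.03, 2.8]

Iteration 1:
  c_1 = (1.030000 + 2.800000)/2 = 1.915000
  f(c_1) = f(1.915000) = -1.071164
  f(a) × f(c) ≥ 0, new interval: [1.915000, 2.800000]
Iteration 2:
  c_2 = (1.915000 + 2.800000)/2 = 2.357500
  f(c_2) = f(2.357500) = -0.341197
  f(a) × f(c) ≥ 0, new interval: [2.357500, 2.800000]

After 2 iteration(s), the approximation is c_2 = 2.357500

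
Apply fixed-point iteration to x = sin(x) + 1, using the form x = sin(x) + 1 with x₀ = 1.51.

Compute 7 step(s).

Equation: x = sin(x) + 1
Fixed-point form: x = sin(x) + 1
x₀ = 1.51

x_1 = g(1.510000) = 1.998152
x_2 = g(1.998152) = 1.910065
x_3 = g(1.910065) = 1.942998
x_4 = g(1.942998) = 1.931529
x_5 = g(1.931529) = 1.935639
x_6 = g(1.935639) = 1.934180
x_7 = g(1.934180) = 1.934699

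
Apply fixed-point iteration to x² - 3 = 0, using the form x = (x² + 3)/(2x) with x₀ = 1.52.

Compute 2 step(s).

Equation: x² - 3 = 0
Fixed-point form: x = (x² + 3)/(2x)
x₀ = 1.52

x_1 = g(1.520000) = 1.746842
x_2 = g(1.746842) = 1.732113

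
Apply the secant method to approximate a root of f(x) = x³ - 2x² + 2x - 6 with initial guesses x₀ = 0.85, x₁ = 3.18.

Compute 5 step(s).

f(x) = x³ - 2x² + 2x - 6
x₀ = 0.85, x₁ = 3.18

Secant formula: x_{n+1} = x_n - f(x_n)(x_n - x_{n-1})/(f(x_n) - f(x_{n-1}))

Iteration 1:
  f(0.850000) = -5.130875
  f(3.180000) = 12.292632
  x_2 = 3.180000 - 12.292632×(3.180000 - 0.850000)/(12.292632 - (-5.130875))
       = 1.536138
Iteration 2:
  f(3.180000) = 12.292632
  f(1.536138) = -4.022307
  x_3 = 1.536138 - (-4.022307)×(1.536138 - 3.180000)/(-4.022307 - 12.292632)
       = 1.941418
Iteration 3:
  f(1.536138) = -4.022307
  f(1.941418) = -2.337964
  x_4 = 1.941418 - (-2.337964)×(1.941418 - 1.536138)/(-2.337964 - (-4.022307))
       = 2.503970
Iteration 4:
  f(1.941418) = -2.337964
  f(2.503970) = 2.167761
  x_5 = 2.503970 - 2.167761×(2.503970 - 1.941418)/(2.167761 - (-2.337964))
       = 2.233319
Iteration 5:
  f(2.503970) = 2.167761
  f(2.233319) = -0.369633
  x_6 = 2.233319 - (-0.369633)×(2.233319 - 2.503970)/(-0.369633 - 2.167761)
       = 2.272746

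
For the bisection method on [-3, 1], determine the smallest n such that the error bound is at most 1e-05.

We need (b-a)/2^n ≤ 1e-05
(1 - (-3))/2^n ≤ 1e-05
4/2^n ≤ 1e-05
2^n ≥ 400000
n ≥ log₂(400000) = 18.61
n ≥ 19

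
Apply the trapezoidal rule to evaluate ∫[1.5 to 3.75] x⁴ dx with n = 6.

f(x) = x⁴
a = 1.5, b = 3.75, n = 6
h = (b - a)/n = 0.375000

Trapezoidal rule: (h/2)[f(x₀) + 2f(x₁) + 2f(x₂) + ... + f(xₙ)]

x_0 = 1.5000, f(x_0) = 5.062500, coefficient = 1
x_1 = 1.8750, f(x_1) = 12.359619, coefficient = 2
x_2 = 2.2500, f(x_2) = 25.628906, coefficient = 2
x_3 = 2.6250, f(x_3) = 47.480713, coefficient = 2
x_4 = 3.0000, f(x_4) = 81.000000, coefficient = 2
x_5 = 3.3750, f(x_5) = 129.746338, coefficient = 2
x_6 = 3.7500, f(x_6) = 197.753906, coefficient = 1

I ≈ (0.375000/2) × 795.247559 = 149.108917
Exact value: 146.796680
Error: 2.312238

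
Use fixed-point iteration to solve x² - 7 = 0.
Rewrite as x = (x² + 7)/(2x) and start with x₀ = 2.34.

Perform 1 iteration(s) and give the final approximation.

Equation: x² - 7 = 0
Fixed-point form: x = (x² + 7)/(2x)
x₀ = 2.34

x_1 = g(2.340000) = 2.665726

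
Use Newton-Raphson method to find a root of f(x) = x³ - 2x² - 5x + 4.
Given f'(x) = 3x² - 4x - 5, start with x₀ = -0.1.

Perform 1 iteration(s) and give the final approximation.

f(x) = x³ - 2x² - 5x + 4
f'(x) = 3x² - 4x - 5
x₀ = -0.1

Newton-Raphson formula: x_{n+1} = x_n - f(x_n)/f'(x_n)

Iteration 1:
  f(-0.100000) = 4.479000
  f'(-0.100000) = -4.570000
  x_1 = -0.100000 - 4.479000/(-4.570000) = 0.880088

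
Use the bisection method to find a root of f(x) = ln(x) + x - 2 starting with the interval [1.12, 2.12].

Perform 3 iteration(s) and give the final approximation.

f(x) = ln(x) + x - 2
Initial interval: [1.12, 2.12]

Iteration 1:
  c_1 = (1.120000 + 2.120000)/2 = 1.620000
  f(c_1) = f(1.620000) = 0.102426
  f(a) × f(c) < 0, new interval: [1.120000, 1.620000]
Iteration 2:
  c_2 = (1.120000 + 1.620000)/2 = 1.370000
  f(c_2) = f(1.370000) = -0.315189
  f(a) × f(c) ≥ 0, new interval: [1.370000, 1.620000]
Iteration 3:
  c_3 = (1.370000 + 1.620000)/2 = 1.495000
  f(c_3) = f(1.495000) = -0.102874
  f(a) × f(c) ≥ 0, new interval: [1.495000, 1.620000]

After 3 iteration(s), the approximation is c_3 = 1.495000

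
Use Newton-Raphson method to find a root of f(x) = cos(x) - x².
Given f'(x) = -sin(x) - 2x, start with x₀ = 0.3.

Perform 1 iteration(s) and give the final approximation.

f(x) = cos(x) - x²
f'(x) = -sin(x) - 2x
x₀ = 0.3

Newton-Raphson formula: x_{n+1} = x_n - f(x_n)/f'(x_n)

Iteration 1:
  f(0.300000) = 0.865336
  f'(0.300000) = -0.895520
  x_1 = 0.300000 - 0.865336/(-0.895520) = 1.266295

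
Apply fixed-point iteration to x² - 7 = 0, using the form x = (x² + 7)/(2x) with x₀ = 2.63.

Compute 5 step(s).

Equation: x² - 7 = 0
Fixed-point form: x = (x² + 7)/(2x)
x₀ = 2.63

x_1 = g(2.630000) = 2.645798
x_2 = g(2.645798) = 2.645751
x_3 = g(2.645751) = 2.645751
x_4 = g(2.645751) = 2.645751
x_5 = g(2.645751) = 2.645751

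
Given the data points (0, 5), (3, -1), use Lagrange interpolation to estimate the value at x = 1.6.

Lagrange interpolation formula:
P(x) = Σ yᵢ × Lᵢ(x)
where Lᵢ(x) = Π_{j≠i} (x - xⱼ)/(xᵢ - xⱼ)

L_0(1.6) = (1.6 - 3)/(0 - 3) = 0.466667
L_1(1.6) = (1.6 - 0)/(3 - 0) = 0.533333

P(1.6) = 5×L_0(1.6) + (-1)×L_1(1.6)
P(1.6) = 1.800000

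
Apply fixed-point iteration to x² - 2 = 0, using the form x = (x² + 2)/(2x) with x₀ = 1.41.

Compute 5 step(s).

Equation: x² - 2 = 0
Fixed-point form: x = (x² + 2)/(2x)
x₀ = 1.41

x_1 = g(1.410000) = 1.414220
x_2 = g(1.414220) = 1.414214
x_3 = g(1.414214) = 1.414214
x_4 = g(1.414214) = 1.414214
x_5 = g(1.414214) = 1.414214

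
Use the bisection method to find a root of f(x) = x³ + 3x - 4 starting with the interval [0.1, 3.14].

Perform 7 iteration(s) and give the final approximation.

f(x) = x³ + 3x - 4
Initial interval: [0.1, 3.14]

Iteration 1:
  c_1 = (0.100000 + 3.140000)/2 = 1.620000
  f(c_1) = f(1.620000) = 5.111528
  f(a) × f(c) < 0, new interval: [0.100000, 1.620000]
Iteration 2:
  c_2 = (0.100000 + 1.620000)/2 = 0.860000
  f(c_2) = f(0.860000) = -0.783944
  f(a) × f(c) ≥ 0, new interval: [0.860000, 1.620000]
Iteration 3:
  c_3 = (0.860000 + 1.620000)/2 = 1.240000
  f(c_3) = f(1.240000) = 1.626624
  f(a) × f(c) < 0, new interval: [0.860000, 1.240000]
Iteration 4:
  c_4 = (0.860000 + 1.240000)/2 = 1.050000
  f(c_4) = f(1.050000) = 0.307625
  f(a) × f(c) < 0, new interval: [0.860000, 1.050000]
Iteration 5:
  c_5 = (0.860000 + 1.050000)/2 = 0.955000
  f(c_5) = f(0.955000) = -0.264016
  f(a) × f(c) ≥ 0, new interval: [0.955000, 1.050000]
Iteration 6:
  c_6 = (0.955000 + 1.050000)/2 = 1.002500
  f(c_6) = f(1.002500) = 0.015019
  f(a) × f(c) < 0, new interval: [0.955000, 1.002500]
Iteration 7:
  c_7 = (0.955000 + 1.002500)/2 = 0.978750
  f(c_7) = f(0.978750) = -0.126155
  f(a) × f(c) ≥ 0, new interval: [0.978750, 1.002500]

After 7 iteration(s), the approximation is c_7 = 0.978750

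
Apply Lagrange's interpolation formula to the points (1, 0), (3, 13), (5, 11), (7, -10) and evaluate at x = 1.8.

Lagrange interpolation formula:
P(x) = Σ yᵢ × Lᵢ(x)
where Lᵢ(x) = Π_{j≠i} (x - xⱼ)/(xᵢ - xⱼ)

L_0(1.8) = (1.8 - 3)/(1 - 3) × (1.8 - 5)/(1 - 5) × (1.8 - 7)/(1 - 7) = 0.416000
L_1(1.8) = (1.8 - 1)/(3 - 1) × (1.8 - 5)/(3 - 5) × (1.8 - 7)/(3 - 7) = 0.832000
L_2(1.8) = (1.8 - 1)/(5 - 1) × (1.8 - 3)/(5 - 3) × (1.8 - 7)/(5 - 7) = -0.312000
L_3(1.8) = (1.8 - 1)/(7 - 1) × (1.8 - 3)/(7 - 3) × (1.8 - 5)/(7 - 5) = 0.064000

P(1.8) = 0×L_0(1.8) + 13×L_1(1.8) + 11×L_2(1.8) + (-10)×L_3(1.8)
P(1.8) = 6.744000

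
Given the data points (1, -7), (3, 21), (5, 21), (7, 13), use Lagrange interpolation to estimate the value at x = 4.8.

Lagrange interpolation formula:
P(x) = Σ yᵢ × Lᵢ(x)
where Lᵢ(x) = Π_{j≠i} (x - xⱼ)/(xᵢ - xⱼ)

L_0(4.8) = (4.8 - 3)/(1 - 3) × (4.8 - 5)/(1 - 5) × (4.8 - 7)/(1 - 7) = -0.016500
L_1(4.8) = (4.8 - 1)/(3 - 1) × (4.8 - 5)/(3 - 5) × (4.8 - 7)/(3 - 7) = 0.104500
L_2(4.8) = (4.8 - 1)/(5 - 1) × (4.8 - 3)/(5 - 3) × (4.8 - 7)/(5 - 7) = 0.940500
L_3(4.8) = (4.8 - 1)/(7 - 1) × (4.8 - 3)/(7 - 3) × (4.8 - 5)/(7 - 5) = -0.028500

P(4.8) = (-7)×L_0(4.8) + 21×L_1(4.8) + 21×L_2(4.8) + 13×L_3(4.8)
P(4.8) = 21.690000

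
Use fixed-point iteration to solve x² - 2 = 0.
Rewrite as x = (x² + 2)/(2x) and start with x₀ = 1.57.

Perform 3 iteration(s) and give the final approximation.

Equation: x² - 2 = 0
Fixed-point form: x = (x² + 2)/(2x)
x₀ = 1.57

x_1 = g(1.570000) = 1.421943
x_2 = g(1.421943) = 1.414235
x_3 = g(1.414235) = 1.414214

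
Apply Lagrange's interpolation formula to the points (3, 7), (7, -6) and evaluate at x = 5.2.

Lagrange interpolation formula:
P(x) = Σ yᵢ × Lᵢ(x)
where Lᵢ(x) = Π_{j≠i} (x - xⱼ)/(xᵢ - xⱼ)

L_0(5.2) = (5.2 - 7)/(3 - 7) = 0.450000
L_1(5.2) = (5.2 - 3)/(7 - 3) = 0.550000

P(5.2) = 7×L_0(5.2) + (-6)×L_1(5.2)
P(5.2) = -0.150000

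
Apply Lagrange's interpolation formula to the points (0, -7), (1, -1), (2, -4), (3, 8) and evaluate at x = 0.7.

Lagrange interpolation formula:
P(x) = Σ yᵢ × Lᵢ(x)
where Lᵢ(x) = Π_{j≠i} (x - xⱼ)/(xᵢ - xⱼ)

L_0(0.7) = (0.7 - 1)/(0 - 1) × (0.7 - 2)/(0 - 2) × (0.7 - 3)/(0 - 3) = 0.149500
L_1(0.7) = (0.7 - 0)/(1 - 0) × (0.7 - 2)/(1 - 2) × (0.7 - 3)/(1 - 3) = 1.046500
L_2(0.7) = (0.7 - 0)/(2 - 0) × (0.7 - 1)/(2 - 1) × (0.7 - 3)/(2 - 3) = -0.241500
L_3(0.7) = (0.7 - 0)/(3 - 0) × (0.7 - 1)/(3 - 1) × (0.7 - 2)/(3 - 2) = 0.045500

P(0.7) = (-7)×L_0(0.7) + (-1)×L_1(0.7) + (-4)×L_2(0.7) + 8×L_3(0.7)
P(0.7) = -0.763000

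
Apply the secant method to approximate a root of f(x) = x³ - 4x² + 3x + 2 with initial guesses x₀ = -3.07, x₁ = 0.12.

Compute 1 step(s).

f(x) = x³ - 4x² + 3x + 2
x₀ = -3.07, x₁ = 0.12

Secant formula: x_{n+1} = x_n - f(x_n)(x_n - x_{n-1})/(f(x_n) - f(x_{n-1}))

Iteration 1:
  f(-3.070000) = -73.844043
  f(0.120000) = 2.304128
  x_2 = 0.120000 - 2.304128×(0.120000 - (-3.070000))/(2.304128 - (-73.844043))
       = 0.023475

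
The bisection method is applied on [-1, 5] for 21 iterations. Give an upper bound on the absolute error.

Bisection error bound: |error| ≤ (b-a)/2^n
|error| ≤ (5 - (-1))/2^21 = 6/2^21
|error| ≤ 0.0000028610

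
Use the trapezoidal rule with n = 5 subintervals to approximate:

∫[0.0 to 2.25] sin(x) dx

f(x) = sin(x)
a = 0.0, b = 2.25, n = 5
h = (b - a)/n = 0.450000

Trapezoidal rule: (h/2)[f(x₀) + 2f(x₁) + 2f(x₂) + ... + f(xₙ)]

x_0 = 0.0000, f(x_0) = 0.000000, coefficient = 1
x_1 = 0.4500, f(x_1) = 0.434966, coefficient = 2
x_2 = 0.9000, f(x_2) = 0.783327, coefficient = 2
x_3 = 1.3500, f(x_3) = 0.975723, coefficient = 2
x_4 = 1.8000, f(x_4) = 0.973848, coefficient = 2
x_5 = 2.2500, f(x_5) = 0.778073, coefficient = 1

I ≈ (0.450000/2) × 7.113800 = 1.600605
Exact value: 1.628174
Error: 0.027569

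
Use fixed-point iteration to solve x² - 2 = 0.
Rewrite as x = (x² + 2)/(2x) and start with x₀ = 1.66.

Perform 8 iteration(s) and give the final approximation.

Equation: x² - 2 = 0
Fixed-point form: x = (x² + 2)/(2x)
x₀ = 1.66

x_1 = g(1.660000) = 1.432410
x_2 = g(1.432410) = 1.414329
x_3 = g(1.414329) = 1.414214
x_4 = g(1.414214) = 1.414214
x_5 = g(1.414214) = 1.414214
x_6 = g(1.414214) = 1.414214
x_7 = g(1.414214) = 1.414214
x_8 = g(1.414214) = 1.414214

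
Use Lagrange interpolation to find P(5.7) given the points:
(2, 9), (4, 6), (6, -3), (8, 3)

Lagrange interpolation formula:
P(x) = Σ yᵢ × Lᵢ(x)
where Lᵢ(x) = Π_{j≠i} (x - xⱼ)/(xᵢ - xⱼ)

L_0(5.7) = (5.7 - 4)/(2 - 4) × (5.7 - 6)/(2 - 6) × (5.7 - 8)/(2 - 8) = -0.024437
L_1(5.7) = (5.7 - 2)/(4 - 2) × (5.7 - 6)/(4 - 6) × (5.7 - 8)/(4 - 8) = 0.159562
L_2(5.7) = (5.7 - 2)/(6 - 2) × (5.7 - 4)/(6 - 4) × (5.7 - 8)/(6 - 8) = 0.904188
L_3(5.7) = (5.7 - 2)/(8 - 2) × (5.7 - 4)/(8 - 4) × (5.7 - 6)/(8 - 6) = -0.039312

P(5.7) = 9×L_0(5.7) + 6×L_1(5.7) + (-3)×L_2(5.7) + 3×L_3(5.7)
P(5.7) = -2.093063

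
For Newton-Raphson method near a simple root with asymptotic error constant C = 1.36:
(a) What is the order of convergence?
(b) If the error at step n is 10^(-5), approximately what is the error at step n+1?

(a) Newton-Raphson has quadratic (order 2) convergence near simple roots.
    This means |e_{n+1}| ≈ C|e_n|².

(b) With |e_n| = 10^(-5) and C = 1.36:
    |e_{n+1}| ≈ 1.36 × (10^(-5))² = 1.36 × 10^(-10)

(a) 2 (quadratic); (b) |e_{n+1}| ≈ 1.360e-10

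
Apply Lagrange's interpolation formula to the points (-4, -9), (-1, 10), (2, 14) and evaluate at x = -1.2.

Lagrange interpolation formula:
P(x) = Σ yᵢ × Lᵢ(x)
where Lᵢ(x) = Π_{j≠i} (x - xⱼ)/(xᵢ - xⱼ)

L_0(-1.2) = (-1.2 - (-1))/(-4 - (-1)) × (-1.2 - 2)/(-4 - 2) = 0.035556
L_1(-1.2) = (-1.2 - (-4))/(-1 - (-4)) × (-1.2 - 2)/(-1 - 2) = 0.995556
L_2(-1.2) = (-1.2 - (-4))/(2 - (-4)) × (-1.2 - (-1))/(2 - (-1)) = -0.031111

P(-1.2) = (-9)×L_0(-1.2) + 10×L_1(-1.2) + 14×L_2(-1.2)
P(-1.2) = 9.200000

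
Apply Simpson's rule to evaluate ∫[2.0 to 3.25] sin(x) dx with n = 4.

f(x) = sin(x)
a = 2.0, b = 3.25, n = 4
h = (b - a)/n = 0.312500

Simpson's rule: (h/3)[f(x₀) + 4f(x₁) + 2f(x₂) + ... + f(xₙ)]

x_0 = 2.0000, f(x_0) = 0.909297, coefficient = 1
x_1 = 2.3125, f(x_1) = 0.737319, coefficient = 4
x_2 = 2.6250, f(x_2) = 0.493920, coefficient = 2
x_3 = 2.9375, f(x_3) = 0.202679, coefficient = 4
x_4 = 3.2500, f(x_4) = -0.108195, coefficient = 1

I ≈ (0.312500/3) × 5.548933 = 0.578014
Exact value: 0.577983
Error: 0.000031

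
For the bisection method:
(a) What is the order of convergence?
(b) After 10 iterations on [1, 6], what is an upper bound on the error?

(a) Bisection has linear (order 1) convergence; the error is halved each step.

(b) Error bound = (b-a)/2^n = (6 - 1)/2^{10}
    = 5/2^{10}

(a) 1 (linear); (b) error ≤ 4.88e-03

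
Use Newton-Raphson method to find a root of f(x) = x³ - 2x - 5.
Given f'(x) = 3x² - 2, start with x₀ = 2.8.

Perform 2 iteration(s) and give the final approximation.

f(x) = x³ - 2x - 5
f'(x) = 3x² - 2
x₀ = 2.8

Newton-Raphson formula: x_{n+1} = x_n - f(x_n)/f'(x_n)

Iteration 1:
  f(2.800000) = 11.352000
  f'(2.800000) = 21.520000
  x_1 = 2.800000 - 11.352000/21.520000 = 2.272491
Iteration 2:
  f(2.272491) = 2.190647
  f'(2.272491) = 13.492642
  x_2 = 2.272491 - 2.190647/13.492642 = 2.110132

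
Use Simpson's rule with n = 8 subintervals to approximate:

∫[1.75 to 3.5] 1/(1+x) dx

f(x) = 1/(1+x)
a = 1.75, b = 3.5, n = 8
h = (b - a)/n = 0.218750

Simpson's rule: (h/3)[f(x₀) + 4f(x₁) + 2f(x₂) + ... + f(xₙ)]

x_0 = 1.7500, f(x_0) = 0.363636, coefficient = 1
x_1 = 1.9688, f(x_1) = 0.336842, coefficient = 4
x_2 = 2.1875, f(x_2) = 0.313725, coefficient = 2
x_3 = 2.4062, f(x_3) = 0.293578, coefficient = 4
x_4 = 2.6250, f(x_4) = 0.275862, coefficient = 2
x_5 = 2.8438, f(x_5) = 0.260163, coefficient = 4
x_6 = 3.0625, f(x_6) = 0.246154, coefficient = 2
x_7 = 3.2812, f(x_7) = 0.233577, coefficient = 4
x_8 = 3.5000, f(x_8) = 0.222222, coefficient = 1

I ≈ (0.218750/3) × 6.753979 = 0.492478
Exact value: 0.492476
Error: 0.000001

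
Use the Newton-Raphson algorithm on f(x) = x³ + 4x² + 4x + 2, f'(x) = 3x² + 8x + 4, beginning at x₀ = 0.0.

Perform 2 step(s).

f(x) = x³ + 4x² + 4x + 2
f'(x) = 3x² + 8x + 4
x₀ = 0.0

Newton-Raphson formula: x_{n+1} = x_n - f(x_n)/f'(x_n)

Iteration 1:
  f(0.000000) = 2.000000
  f'(0.000000) = 4.000000
  x_1 = 0.000000 - 2.000000/4.000000 = -0.500000
Iteration 2:
  f(-0.500000) = 0.875000
  f'(-0.500000) = 0.750000
  x_2 = -0.500000 - 0.875000/0.750000 = -1.666667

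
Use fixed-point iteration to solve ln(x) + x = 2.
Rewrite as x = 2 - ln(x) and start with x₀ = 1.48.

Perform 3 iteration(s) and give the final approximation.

Equation: ln(x) + x = 2
Fixed-point form: x = 2 - ln(x)
x₀ = 1.48

x_1 = g(1.480000) = 1.607958
x_2 = g(1.607958) = 1.525035
x_3 = g(1.525035) = 1.577983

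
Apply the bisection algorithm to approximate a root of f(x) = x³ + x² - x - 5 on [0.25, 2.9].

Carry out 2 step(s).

f(x) = x³ + x² - x - 5
Initial interval: [0.25, 2.9]

Iteration 1:
  c_1 = (0.250000 + 2.900000)/2 = 1.575000
  f(c_1) = f(1.575000) = -0.187391
  f(a) × f(c) ≥ 0, new interval: [1.575000, 2.900000]
Iteration 2:
  c_2 = (1.575000 + 2.900000)/2 = 2.237500
  f(c_2) = f(2.237500) = 8.970740
  f(a) × f(c) < 0, new interval: [1.575000, 2.237500]

After 2 iteration(s), the approximation is c_2 = 2.237500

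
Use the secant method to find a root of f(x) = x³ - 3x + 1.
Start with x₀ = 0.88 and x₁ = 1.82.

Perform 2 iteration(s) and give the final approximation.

f(x) = x³ - 3x + 1
x₀ = 0.88, x₁ = 1.82

Secant formula: x_{n+1} = x_n - f(x_n)(x_n - x_{n-1})/(f(x_n) - f(x_{n-1}))

Iteration 1:
  f(0.880000) = -0.958528
  f(1.820000) = 1.568568
  x_2 = 1.820000 - 1.568568×(1.820000 - 0.880000)/(1.568568 - (-0.958528))
       = 1.236542
Iteration 2:
  f(1.820000) = 1.568568
  f(1.236542) = -0.818908
  x_3 = 1.236542 - (-0.818908)×(1.236542 - 1.820000)/(-0.818908 - 1.568568)
       = 1.436669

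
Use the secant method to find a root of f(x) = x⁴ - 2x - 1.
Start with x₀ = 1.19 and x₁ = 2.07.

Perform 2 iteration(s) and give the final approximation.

f(x) = x⁴ - 2x - 1
x₀ = 1.19, x₁ = 2.07

Secant formula: x_{n+1} = x_n - f(x_n)(x_n - x_{n-1})/(f(x_n) - f(x_{n-1}))

Iteration 1:
  f(1.190000) = -1.374661
  f(2.070000) = 13.220368
  x_2 = 2.070000 - 13.220368×(2.070000 - 1.190000)/(13.220368 - (-1.374661))
       = 1.272884
Iteration 2:
  f(2.070000) = 13.220368
  f(1.272884) = -0.920608
  x_3 = 1.272884 - (-0.920608)×(1.272884 - 2.070000)/(-0.920608 - 13.220368)
       = 1.324778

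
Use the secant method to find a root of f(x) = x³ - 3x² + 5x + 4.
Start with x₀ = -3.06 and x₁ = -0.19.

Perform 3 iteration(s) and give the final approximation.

f(x) = x³ - 3x² + 5x + 4
x₀ = -3.06, x₁ = -0.19

Secant formula: x_{n+1} = x_n - f(x_n)(x_n - x_{n-1})/(f(x_n) - f(x_{n-1}))

Iteration 1:
  f(-3.060000) = -68.043416
  f(-0.190000) = 2.934841
  x_2 = -0.190000 - 2.934841×(-0.190000 - (-3.060000))/(2.934841 - (-68.043416))
       = -0.308670
Iteration 2:
  f(-0.190000) = 2.934841
  f(-0.308670) = 2.141409
  x_3 = -0.308670 - 2.141409×(-0.308670 - (-0.190000))/(2.141409 - 2.934841)
       = -0.628951
Iteration 3:
  f(-0.308670) = 2.141409
  f(-0.628951) = -0.580292
  x_4 = -0.628951 - (-0.580292)×(-0.628951 - (-0.308670))/(-0.580292 - 2.141409)
       = -0.560664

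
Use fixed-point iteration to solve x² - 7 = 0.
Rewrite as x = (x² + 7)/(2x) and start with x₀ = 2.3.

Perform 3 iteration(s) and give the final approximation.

Equation: x² - 7 = 0
Fixed-point form: x = (x² + 7)/(2x)
x₀ = 2.3

x_1 = g(2.300000) = 2.671739
x_2 = g(2.671739) = 2.645878
x_3 = g(2.645878) = 2.645751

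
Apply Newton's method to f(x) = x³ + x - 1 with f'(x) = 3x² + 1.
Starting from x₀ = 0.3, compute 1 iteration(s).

f(x) = x³ + x - 1
f'(x) = 3x² + 1
x₀ = 0.3

Newton-Raphson formula: x_{n+1} = x_n - f(x_n)/f'(x_n)

Iteration 1:
  f(0.300000) = -0.673000
  f'(0.300000) = 1.270000
  x_1 = 0.300000 - (-0.673000)/1.270000 = 0.829921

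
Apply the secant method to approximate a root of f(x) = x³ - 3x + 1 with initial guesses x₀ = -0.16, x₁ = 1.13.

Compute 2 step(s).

f(x) = x³ - 3x + 1
x₀ = -0.16, x₁ = 1.13

Secant formula: x_{n+1} = x_n - f(x_n)(x_n - x_{n-1})/(f(x_n) - f(x_{n-1}))

Iteration 1:
  f(-0.160000) = 1.475904
  f(1.130000) = -0.947103
  x_2 = 1.130000 - (-0.947103)×(1.130000 - (-0.160000))/(-0.947103 - 1.475904)
       = 0.625766
Iteration 2:
  f(1.130000) = -0.947103
  f(0.625766) = -0.632258
  x_3 = 0.625766 - (-0.632258)×(0.625766 - 1.130000)/(-0.632258 - (-0.947103))
       = -0.386817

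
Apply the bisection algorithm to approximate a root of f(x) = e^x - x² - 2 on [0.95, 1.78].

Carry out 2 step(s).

f(x) = e^x - x² - 2
Initial interval: [0.95, 1.78]

Iteration 1:
  c_1 = (0.950000 + 1.780000)/2 = 1.365000
  f(c_1) = f(1.365000) = 0.052498
  f(a) × f(c) < 0, new interval: [0.950000, 1.365000]
Iteration 2:
  c_2 = (0.950000 + 1.365000)/2 = 1.157500
  f(c_2) = f(1.157500) = -0.157838
  f(a) × f(c) ≥ 0, new interval: [1.157500, 1.365000]

After 2 iteration(s), the approximation is c_2 = 1.157500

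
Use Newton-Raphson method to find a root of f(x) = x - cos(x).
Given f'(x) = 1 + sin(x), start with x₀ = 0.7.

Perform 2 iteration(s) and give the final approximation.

f(x) = x - cos(x)
f'(x) = 1 + sin(x)
x₀ = 0.7

Newton-Raphson formula: x_{n+1} = x_n - f(x_n)/f'(x_n)

Iteration 1:
  f(0.700000) = -0.064842
  f'(0.700000) = 1.644218
  x_1 = 0.700000 - (-0.064842)/1.644218 = 0.739436
Iteration 2:
  f(0.739436) = 0.000588
  f'(0.739436) = 1.673872
  x_2 = 0.739436 - 0.000588/1.673872 = 0.739085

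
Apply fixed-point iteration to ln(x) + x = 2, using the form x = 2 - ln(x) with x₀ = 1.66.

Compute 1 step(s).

Equation: ln(x) + x = 2
Fixed-point form: x = 2 - ln(x)
x₀ = 1.66

x_1 = g(1.660000) = 1.493182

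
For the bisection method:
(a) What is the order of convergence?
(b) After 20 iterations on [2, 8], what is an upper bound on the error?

(a) Bisection has linear (order 1) convergence; the error is halved each step.

(b) Error bound = (b-a)/2^n = (8 - 2)/2^{20}
    = 6/2^{20}

(a) 1 (linear); (b) error ≤ 5.72e-06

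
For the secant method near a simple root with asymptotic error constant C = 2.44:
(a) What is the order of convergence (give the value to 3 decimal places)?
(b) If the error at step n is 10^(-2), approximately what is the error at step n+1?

(a) Secant method has superlinear convergence with order φ = (1+√5)/2 ≈ 1.618.
    This means |e_{n+1}| ≈ C|e_n|^1.618.

(b) With |e_n| = 10^(-2) and C = 2.44:
    |e_{n+1}| ≈ 2.44 × (10^(-2))^1.618 = 2.44 × 10^(-3.24)

(a) ≈ 1.618 (golden ratio); (b) |e_{n+1}| ≈ 1.417e-03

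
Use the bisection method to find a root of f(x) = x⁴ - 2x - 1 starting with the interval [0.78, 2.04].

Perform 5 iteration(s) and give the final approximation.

f(x) = x⁴ - 2x - 1
Initial interval: [0.78, 2.04]

Iteration 1:
  c_1 = (0.780000 + 2.040000)/2 = 1.410000
  f(c_1) = f(1.410000) = 0.132542
  f(a) × f(c) < 0, new interval: [0.780000, 1.410000]
Iteration 2:
  c_2 = (0.780000 + 1.410000)/2 = 1.095000
  f(c_2) = f(1.095000) = -1.752339
  f(a) × f(c) ≥ 0, new interval: [1.095000, 1.410000]
Iteration 3:
  c_3 = (1.095000 + 1.410000)/2 = 1.252500
  f(c_3) = f(1.252500) = -1.044004
  f(a) × f(c) ≥ 0, new interval: [1.252500, 1.410000]
Iteration 4:
  c_4 = (1.252500 + 1.410000)/2 = 1.331250
  f(c_4) = f(1.331250) = -0.521713
  f(a) × f(c) ≥ 0, new interval: [1.331250, 1.410000]
Iteration 5:
  c_5 = (1.331250 + 1.410000)/2 = 1.370625
  f(c_5) = f(1.370625) = -0.212064
  f(a) × f(c) ≥ 0, new interval: [1.370625, 1.410000]

After 5 iteration(s), the approximation is c_5 = 1.370625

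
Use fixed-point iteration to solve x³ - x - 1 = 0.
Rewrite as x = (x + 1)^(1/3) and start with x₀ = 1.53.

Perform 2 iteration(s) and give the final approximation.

Equation: x³ - x - 1 = 0
Fixed-point form: x = (x + 1)^(1/3)
x₀ = 1.53

x_1 = g(1.530000) = 1.362616
x_2 = g(1.362616) = 1.331878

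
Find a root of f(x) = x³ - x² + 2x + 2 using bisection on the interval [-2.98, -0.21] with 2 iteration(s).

f(x) = x³ - x² + 2x + 2
Initial interval: [-2.98, -0.21]

Iteration 1:
  c_1 = (-2.980000 + (-0.210000))/2 = -1.595000
  f(c_1) = f(-1.595000) = -7.791745
  f(a) × f(c) ≥ 0, new interval: [-1.595000, -0.210000]
Iteration 2:
  c_2 = (-1.595000 + (-0.210000))/2 = -0.902500
  f(c_2) = f(-0.902500) = -1.354598
  f(a) × f(c) ≥ 0, new interval: [-0.902500, -0.210000]

After 2 iteration(s), the approximation is c_2 = -0.902500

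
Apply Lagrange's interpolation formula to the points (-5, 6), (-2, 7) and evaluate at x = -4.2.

Lagrange interpolation formula:
P(x) = Σ yᵢ × Lᵢ(x)
where Lᵢ(x) = Π_{j≠i} (x - xⱼ)/(xᵢ - xⱼ)

L_0(-4.2) = (-4.2 - (-2))/(-5 - (-2)) = 0.733333
L_1(-4.2) = (-4.2 - (-5))/(-2 - (-5)) = 0.266667

P(-4.2) = 6×L_0(-4.2) + 7×L_1(-4.2)
P(-4.2) = 6.266667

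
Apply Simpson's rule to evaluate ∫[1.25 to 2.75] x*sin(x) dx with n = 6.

f(x) = x*sin(x)
a = 1.25, b = 2.75, n = 6
h = (b - a)/n = 0.250000

Simpson's rule: (h/3)[f(x₀) + 4f(x₁) + 2f(x₂) + ... + f(xₙ)]

x_0 = 1.2500, f(x_0) = 1.186231, coefficient = 1
x_1 = 1.5000, f(x_1) = 1.496242, coefficient = 4
x_2 = 1.7500, f(x_2) = 1.721975, coefficient = 2
x_3 = 2.0000, f(x_3) = 1.818595, coefficient = 4
x_4 = 2.2500, f(x_4) = 1.750665, coefficient = 2
x_5 = 2.5000, f(x_5) = 1.496180, coefficient = 4
x_6 = 2.7500, f(x_6) = 1.049568, coefficient = 1

I ≈ (0.250000/3) × 28.425149 = 2.368762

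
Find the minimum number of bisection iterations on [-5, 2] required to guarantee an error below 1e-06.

We need (b-a)/2^n ≤ 1e-06
(2 - (-5))/2^n ≤ 1e-06
7/2^n ≤ 1e-06
2^n ≥ 7000000
n ≥ log₂(7000000) = 22.74
n ≥ 23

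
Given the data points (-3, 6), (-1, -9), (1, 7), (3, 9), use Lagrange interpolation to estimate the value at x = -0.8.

Lagrange interpolation formula:
P(x) = Σ yᵢ × Lᵢ(x)
where Lᵢ(x) = Π_{j≠i} (x - xⱼ)/(xᵢ - xⱼ)

L_0(-0.8) = (-0.8 - (-1))/(-3 - (-1)) × (-0.8 - 1)/(-3 - 1) × (-0.8 - 3)/(-3 - 3) = -0.028500
L_1(-0.8) = (-0.8 - (-3))/(-1 - (-3)) × (-0.8 - 1)/(-1 - 1) × (-0.8 - 3)/(-1 - 3) = 0.940500
L_2(-0.8) = (-0.8 - (-3))/(1 - (-3)) × (-0.8 - (-1))/(1 - (-1)) × (-0.8 - 3)/(1 - 3) = 0.104500
L_3(-0.8) = (-0.8 - (-3))/(3 - (-3)) × (-0.8 - (-1))/(3 - (-1)) × (-0.8 - 1)/(3 - 1) = -0.016500

P(-0.8) = 6×L_0(-0.8) + (-9)×L_1(-0.8) + 7×L_2(-0.8) + 9×L_3(-0.8)
P(-0.8) = -8.052500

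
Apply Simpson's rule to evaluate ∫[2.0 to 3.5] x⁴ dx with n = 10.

f(x) = x⁴
a = 2.0, b = 3.5, n = 10
h = (b - a)/n = 0.150000

Simpson's rule: (h/3)[f(x₀) + 4f(x₁) + 2f(x₂) + ... + f(xₙ)]

x_0 = 2.0000, f(x_0) = 16.000000, coefficient = 1
x_1 = 2.1500, f(x_1) = 21.367506, coefficient = 4
x_2 = 2.3000, f(x_2) = 27.984100, coefficient = 2
x_3 = 2.4500, f(x_3) = 36.030006, coefficient = 4
x_4 = 2.6000, f(x_4) = 45.697600, coefficient = 2
x_5 = 2.7500, f(x_5) = 57.191406, coefficient = 4
x_6 = 2.9000, f(x_6) = 70.728100, coefficient = 2
x_7 = 3.0500, f(x_7) = 86.536506, coefficient = 4
x_8 = 3.2000, f(x_8) = 104.857600, coefficient = 2
x_9 = 3.3500, f(x_9) = 125.944506, coefficient = 4
x_10 = 3.5000, f(x_10) = 150.062500, coefficient = 1

I ≈ (0.150000/3) × 1972.877025 = 98.643851
Exact value: 98.643750
Error: 0.000101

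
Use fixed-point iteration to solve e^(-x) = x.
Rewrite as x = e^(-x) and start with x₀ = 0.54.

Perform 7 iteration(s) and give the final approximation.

Equation: e^(-x) = x
Fixed-point form: x = e^(-x)
x₀ = 0.54

x_1 = g(0.540000) = 0.582748
x_2 = g(0.582748) = 0.558362
x_3 = g(0.558362) = 0.572146
x_4 = g(0.572146) = 0.564313
x_5 = g(0.564313) = 0.568751
x_6 = g(0.568751) = 0.566232
x_7 = g(0.566232) = 0.567660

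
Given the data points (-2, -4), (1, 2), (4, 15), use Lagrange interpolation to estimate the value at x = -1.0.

Lagrange interpolation formula:
P(x) = Σ yᵢ × Lᵢ(x)
where Lᵢ(x) = Π_{j≠i} (x - xⱼ)/(xᵢ - xⱼ)

L_0(-1.0) = (-1.0 - 1)/(-2 - 1) × (-1.0 - 4)/(-2 - 4) = 0.555556
L_1(-1.0) = (-1.0 - (-2))/(1 - (-2)) × (-1.0 - 4)/(1 - 4) = 0.555556
L_2(-1.0) = (-1.0 - (-2))/(4 - (-2)) × (-1.0 - 1)/(4 - 1) = -0.111111

P(-1.0) = (-4)×L_0(-1.0) + 2×L_1(-1.0) + 15×L_2(-1.0)
P(-1.0) = -2.777778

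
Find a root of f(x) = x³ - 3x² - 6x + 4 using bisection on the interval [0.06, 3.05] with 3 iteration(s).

f(x) = x³ - 3x² - 6x + 4
Initial interval: [0.06, 3.05]

Iteration 1:
  c_1 = (0.060000 + 3.050000)/2 = 1.555000
  f(c_1) = f(1.555000) = -8.824046
  f(a) × f(c) < 0, new interval: [0.060000, 1.555000]
Iteration 2:
  c_2 = (0.060000 + 1.555000)/2 = 0.807500
  f(c_2) = f(0.807500) = -2.274633
  f(a) × f(c) < 0, new interval: [0.060000, 0.807500]
Iteration 3:
  c_3 = (0.060000 + 0.807500)/2 = 0.433750
  f(c_3) = f(0.433750) = 0.914688
  f(a) × f(c) ≥ 0, new interval: [0.433750, 0.807500]

After 3 iteration(s), the approximation is c_3 = 0.433750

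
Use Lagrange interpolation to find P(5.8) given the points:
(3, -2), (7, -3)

Lagrange interpolation formula:
P(x) = Σ yᵢ × Lᵢ(x)
where Lᵢ(x) = Π_{j≠i} (x - xⱼ)/(xᵢ - xⱼ)

L_0(5.8) = (5.8 - 7)/(3 - 7) = 0.300000
L_1(5.8) = (5.8 - 3)/(7 - 3) = 0.700000

P(5.8) = (-2)×L_0(5.8) + (-3)×L_1(5.8)
P(5.8) = -2.700000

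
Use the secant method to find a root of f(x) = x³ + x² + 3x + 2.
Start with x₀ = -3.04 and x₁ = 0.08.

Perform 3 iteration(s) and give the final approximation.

f(x) = x³ + x² + 3x + 2
x₀ = -3.04, x₁ = 0.08

Secant formula: x_{n+1} = x_n - f(x_n)(x_n - x_{n-1})/(f(x_n) - f(x_{n-1}))

Iteration 1:
  f(-3.040000) = -25.972864
  f(0.080000) = 2.246912
  x_2 = 0.080000 - 2.246912×(0.080000 - (-3.040000))/(2.246912 - (-25.972864))
       = -0.168420
Iteration 2:
  f(0.080000) = 2.246912
  f(-0.168420) = 1.518327
  x_3 = -0.168420 - 1.518327×(-0.168420 - 0.080000)/(1.518327 - 2.246912)
       = -0.686113
Iteration 3:
  f(-0.168420) = 1.518327
  f(-0.686113) = 0.089423
  x_4 = -0.686113 - 0.089423×(-0.686113 - (-0.168420))/(0.089423 - 1.518327)
       = -0.718511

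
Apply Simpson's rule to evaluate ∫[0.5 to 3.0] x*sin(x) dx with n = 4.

f(x) = x*sin(x)
a = 0.5, b = 3.0, n = 4
h = (b - a)/n = 0.625000

Simpson's rule: (h/3)[f(x₀) + 4f(x₁) + 2f(x₂) + ... + f(xₙ)]

x_0 = 0.5000, f(x_0) = 0.239713, coefficient = 1
x_1 = 1.1250, f(x_1) = 1.015051, coefficient = 4
x_2 = 1.7500, f(x_2) = 1.721975, coefficient = 2
x_3 = 2.3750, f(x_3) = 1.647502, coefficient = 4
x_4 = 3.0000, f(x_4) = 0.423360, coefficient = 1

I ≈ (0.625000/3) × 14.757236 = 3.074424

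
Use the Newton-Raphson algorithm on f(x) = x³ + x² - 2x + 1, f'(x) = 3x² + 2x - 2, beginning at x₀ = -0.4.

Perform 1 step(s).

f(x) = x³ + x² - 2x + 1
f'(x) = 3x² + 2x - 2
x₀ = -0.4

Newton-Raphson formula: x_{n+1} = x_n - f(x_n)/f'(x_n)

Iteration 1:
  f(-0.400000) = 1.896000
  f'(-0.400000) = -2.320000
  x_1 = -0.400000 - 1.896000/(-2.320000) = 0.417241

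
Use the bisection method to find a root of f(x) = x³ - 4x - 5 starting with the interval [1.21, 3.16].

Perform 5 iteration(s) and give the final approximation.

f(x) = x³ - 4x - 5
Initial interval: [1.21, 3.16]

Iteration 1:
  c_1 = (1.210000 + 3.160000)/2 = 2.185000
  f(c_1) = f(2.185000) = -3.308318
  f(a) × f(c) ≥ 0, new interval: [2.185000, 3.160000]
Iteration 2:
  c_2 = (2.185000 + 3.160000)/2 = 2.672500
  f(c_2) = f(2.672500) = 3.397680
  f(a) × f(c) < 0, new interval: [2.185000, 2.672500]
Iteration 3:
  c_3 = (2.185000 + 2.672500)/2 = 2.428750
  f(c_3) = f(2.428750) = -0.388225
  f(a) × f(c) ≥ 0, new interval: [2.428750, 2.672500]
Iteration 4:
  c_4 = (2.428750 + 2.672500)/2 = 2.550625
  f(c_4) = f(2.550625) = 1.391070
  f(a) × f(c) < 0, new interval: [2.428750, 2.550625]
Iteration 5:
  c_5 = (2.428750 + 2.550625)/2 = 2.489688
  f(c_5) = f(2.489688) = 0.473687
  f(a) × f(c) < 0, new interval: [2.428750, 2.489688]

After 5 iteration(s), the approximation is c_5 = 2.489688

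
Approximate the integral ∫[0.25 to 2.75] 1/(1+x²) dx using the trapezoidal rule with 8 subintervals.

f(x) = 1/(1+x²)
a = 0.25, b = 2.75, n = 8
h = (b - a)/n = 0.312500

Trapezoidal rule: (h/2)[f(x₀) + 2f(x₁) + 2f(x₂) + ... + f(xₙ)]

x_0 = 0.2500, f(x_0) = 0.941176, coefficient = 1
x_1 = 0.5625, f(x_1) = 0.759644, coefficient = 2
x_2 = 0.8750, f(x_2) = 0.566372, coefficient = 2
x_3 = 1.1875, f(x_3) = 0.414911, coefficient = 2
x_4 = 1.5000, f(x_4) = 0.307692, coefficient = 2
x_5 = 1.8125, f(x_5) = 0.233364, coefficient = 2
x_6 = 2.1250, f(x_6) = 0.181303, coefficient = 2
x_7 = 2.4375, f(x_7) = 0.144063, coefficient = 2
x_8 = 2.7500, f(x_8) = 0.116788, coefficient = 1

I ≈ (0.312500/2) × 6.272662 = 0.980103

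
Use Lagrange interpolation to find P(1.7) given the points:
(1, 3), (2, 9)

Lagrange interpolation formula:
P(x) = Σ yᵢ × Lᵢ(x)
where Lᵢ(x) = Π_{j≠i} (x - xⱼ)/(xᵢ - xⱼ)

L_0(1.7) = (1.7 - 2)/(1 - 2) = 0.300000
L_1(1.7) = (1.7 - 1)/(2 - 1) = 0.700000

P(1.7) = 3×L_0(1.7) + 9×L_1(1.7)
P(1.7) = 7.200000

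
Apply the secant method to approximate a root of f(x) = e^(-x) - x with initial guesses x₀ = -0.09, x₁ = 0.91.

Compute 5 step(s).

f(x) = e^(-x) - x
x₀ = -0.09, x₁ = 0.91

Secant formula: x_{n+1} = x_n - f(x_n)(x_n - x_{n-1})/(f(x_n) - f(x_{n-1}))

Iteration 1:
  f(-0.090000) = 1.184174
  f(0.910000) = -0.507476
  x_2 = 0.910000 - (-0.507476)×(0.910000 - (-0.090000))/(-0.507476 - 1.184174)
       = 0.610011
Iteration 2:
  f(0.910000) = -0.507476
  f(0.610011) = -0.066667
  x_3 = 0.610011 - (-0.066667)×(0.610011 - 0.910000)/(-0.066667 - (-0.507476))
       = 0.564642
Iteration 3:
  f(0.610011) = -0.066667
  f(0.564642) = 0.003922
  x_4 = 0.564642 - 0.003922×(0.564642 - 0.610011)/(0.003922 - (-0.066667))
       = 0.567163
Iteration 4:
  f(0.564642) = 0.003922
  f(0.567163) = -0.000030
  x_5 = 0.567163 - (-0.000030)×(0.567163 - 0.564642)/(-0.000030 - 0.003922)
       = 0.567143
Iteration 5:
  f(0.567163) = -0.000030
  f(0.567143) = 0.000000
  x_6 = 0.567143 - 0.000000×(0.567143 - 0.567163)/(0.000000 - (-0.000030))
       = 0.567143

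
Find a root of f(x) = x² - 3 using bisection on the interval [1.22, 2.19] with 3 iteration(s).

f(x) = x² - 3
Initial interval: [1.22, 2.19]

Iteration 1:
  c_1 = (1.220000 + 2.190000)/2 = 1.705000
  f(c_1) = f(1.705000) = -0.092975
  f(a) × f(c) ≥ 0, new interval: [1.705000, 2.190000]
Iteration 2:
  c_2 = (1.705000 + 2.190000)/2 = 1.947500
  f(c_2) = f(1.947500) = 0.792756
  f(a) × f(c) < 0, new interval: [1.705000, 1.947500]
Iteration 3:
  c_3 = (1.705000 + 1.947500)/2 = 1.826250
  f(c_3) = f(1.826250) = 0.335189
  f(a) × f(c) < 0, new interval: [1.705000, 1.826250]

After 3 iteration(s), the approximation is c_3 = 1.826250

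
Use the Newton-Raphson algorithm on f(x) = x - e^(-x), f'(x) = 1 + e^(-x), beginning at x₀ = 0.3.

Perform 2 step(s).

f(x) = x - e^(-x)
f'(x) = 1 + e^(-x)
x₀ = 0.3

Newton-Raphson formula: x_{n+1} = x_n - f(x_n)/f'(x_n)

Iteration 1:
  f(0.300000) = -0.440818
  f'(0.300000) = 1.740818
  x_1 = 0.300000 - (-0.440818)/1.740818 = 0.553225
Iteration 2:
  f(0.553225) = -0.021868
  f'(0.553225) = 1.575092
  x_2 = 0.553225 - (-0.021868)/1.575092 = 0.567108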